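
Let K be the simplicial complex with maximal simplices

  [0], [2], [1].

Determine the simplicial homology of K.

K has 3 vertices.
rank ∂_0 = 0, rank ∂_1 = 0 ⇒ b_0 = 3 − 0 − 0 = 3. So H_0 ≅ Z^3.

H_0 = Z^3.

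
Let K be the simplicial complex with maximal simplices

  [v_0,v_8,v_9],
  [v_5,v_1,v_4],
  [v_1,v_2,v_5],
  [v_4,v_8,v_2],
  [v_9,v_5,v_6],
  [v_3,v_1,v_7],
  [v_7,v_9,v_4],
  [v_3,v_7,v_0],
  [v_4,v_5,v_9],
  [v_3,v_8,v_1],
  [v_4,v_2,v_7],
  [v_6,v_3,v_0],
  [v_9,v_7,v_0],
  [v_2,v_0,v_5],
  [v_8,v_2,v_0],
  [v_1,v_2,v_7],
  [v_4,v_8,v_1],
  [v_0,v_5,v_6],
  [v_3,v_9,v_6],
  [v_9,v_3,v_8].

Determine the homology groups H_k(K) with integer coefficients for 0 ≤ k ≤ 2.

Take the total order v_0 < v_1 < v_2 < v_3 < v_4 < v_5 < v_6 < v_7 < v_8 < v_9 on the vertex set. Then K (dimension 2) consists of the simplices:

  0-simplices (10): [v_0], [v_1], [v_2], [v_3], [v_4], [v_5], [v_6], [v_7], [v_8], [v_9]
  1-simplices (30): (30 of them)
  2-simplices (20): (20 of them)

giving chain groups C_0 ≅ Z^10, C_1 ≅ Z^30, C_2 ≅ Z^20.

∂_1: C_1 → C_0 maps an edge to its endpoints' difference, ∂[p,q] = q − p.
The 10×30 boundary matrix has rank 9 and Smith normal form diag(1,1,1,1,1,1,1,1,1).

Boundary ∂_2: C_2 → C_1 acts by ∂[p,q,r] = [q,r] − [p,r] + [p,q]. For instance
  ∂[v_1,v_4,v_8] = [v_4,v_8] − [v_1,v_8] + [v_1,v_4],
  ∂[v_2,v_4,v_7] = [v_4,v_7] − [v_2,v_7] + [v_2,v_4].
The 30×20 boundary matrix has rank 20 and Smith normal form diag(1,1,1,1,1,1,1,1,1,1,1,1,1,1,1,1,1,1,1,2).

Now H_k = ker ∂_k / im ∂_{k+1}, so:

  H_0: rank C_0 − rank ∂_1 = 10 − 9 = 1, and the invariant factors of ∂_1 are all 1, so H_0 = Z.
  H_1: rank ker ∂_1 − rank ∂_2 = (30 − 9) − 20 = 1, and ∂_2 has invariant factor 2 > 1, so H_1 = Z ⊕ Z_2.
  H_2: rank ker ∂_2 − rank ∂_3 = (20 − 20) − 0 = 0, and there is no ∂_3, so H_2 = 0.

As a check, the Euler characteristic is 10 − 30 + 20 = 0, which agrees with 1 − 1 + 0 = 0.
(K is a triangulation of the Klein bottle.)

H_0 = Z,  H_1 = Z ⊕ Z_2,  H_2 = 0.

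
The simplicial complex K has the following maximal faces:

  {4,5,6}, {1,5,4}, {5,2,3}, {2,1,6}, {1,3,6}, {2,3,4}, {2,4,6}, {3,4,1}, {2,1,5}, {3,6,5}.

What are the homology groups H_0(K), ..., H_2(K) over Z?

H_0 ≅ Z,  H_1 ≅ Z/2,  H_2 = 0.

Order the vertices as 1 < 2 < 3 < 4 < 5 < 6. Listing each simplex with vertices in this order, K has dimension 2 with simplices:

  0-simplices (6): [1], [2], [3], [4], [5], [6]
  1-simplices (15): [1,2], [1,3], [1,4], [1,5], [1,6], [2,3], [2,4], [2,5], [2,6], [3,4], [3,5], [3,6], [4,5], [4,6], [5,6]
  2-simplices (10): [1,2,5], [1,2,6], [1,3,4], [1,3,6], [1,4,5], [2,3,4], [2,3,5], [2,4,6], [3,5,6], [4,5,6]

Hence C_0 ≅ Z^6, C_1 ≅ Z^15, C_2 ≅ Z^10.

The boundary map ∂_1: C_1 → C_0 is given by ∂[p,q] = [q] − [p]. For instance
  ∂[2,5] = [5] − [2].
This gives a 6×15 integer matrix of rank 5; reducing to Smith normal form yields diagonal entries (1,1,1,1,1).

Boundary ∂_2: C_2 → C_1 acts by ∂[p,q,r] = [q,r] − [p,r] + [p,q]. For instance
  ∂[1,2,5] = [2,5] − [1,5] + [1,2],
  ∂[1,2,6] = [2,6] − [1,6] + [1,2].
This gives a 15×10 integer matrix of rank 10; reducing to Smith normal form yields diagonal entries (1,1,1,1,1,1,1,1,1,2).

Reading off H_k = ker ∂_k / im ∂_{k+1}:

  H_0: rank C_0 − rank ∂_1 = 6 − 5 = 1, and the invariant factors of ∂_1 are all 1, so H_0 = Z.
  H_1: rank ker ∂_1 − rank ∂_2 = (15 − 5) − 10 = 0, and ∂_2 has invariant factor 2 > 1, so H_1 = Z/2.
  H_2: rank ker ∂_2 − rank ∂_3 = (10 − 10) − 0 = 0, and there is no ∂_3, so H_2 = 0.

As a check, the Euler characteristic is 6 − 15 + 10 = 1, which agrees with 1 − 0 + 0 = 1.
(K is a triangulation of the real projective plane RP^2.)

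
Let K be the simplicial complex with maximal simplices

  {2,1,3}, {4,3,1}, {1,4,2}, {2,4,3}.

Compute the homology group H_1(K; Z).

H_1 = 0.

Take the total order 1 < 2 < 3 < 4 on the vertex set. Then K (dimension 2) consists of the simplices:

  0-simplices (4): [1], [2], [3], [4]
  1-simplices (6): [1,2], [1,3], [1,4], [2,3], [2,4], [3,4]
  2-simplices (4): [1,2,3], [1,2,4], [1,3,4], [2,3,4]

giving chain groups C_0 ≅ Z^4, C_1 ≅ Z^6, C_2 ≅ Z^4.

The boundary map ∂_1: C_1 → C_0 sends each edge [p,q] (with p < q) to q − p.
The resulting 4×6 matrix has rank 3, and its Smith normal form has invariant factors (1,1,1).

∂_2: C_2 → C_1 sends each 2-simplex [p,q,r] to [q,r] − [p,r] + [p,q]. For instance
  ∂[1,2,3] = [2,3] − [1,3] + [1,2],
  ∂[2,3,4] = [3,4] − [2,4] + [2,3].
This gives a 6×4 integer matrix of rank 3; reducing to Smith normal form yields diagonal entries (1,1,1).

Reading off H_k = ker ∂_k / im ∂_{k+1}:

  H_1: rank ker ∂_1 − rank ∂_2 = (6 − 3) − 3 = 0, and the invariant factors of ∂_2 are all 1, so H_1 = 0.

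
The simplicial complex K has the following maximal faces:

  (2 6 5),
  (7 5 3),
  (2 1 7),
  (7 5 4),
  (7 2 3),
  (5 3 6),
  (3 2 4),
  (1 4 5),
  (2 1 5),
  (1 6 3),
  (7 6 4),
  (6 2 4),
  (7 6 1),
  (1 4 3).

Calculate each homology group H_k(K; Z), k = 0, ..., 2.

Take the total order 1 < 2 < 3 < 4 < 5 < 6 < 7 on the vertex set. Then K (dimension 2) consists of the simplices:

  0-simplices (7): [1], [2], [3], [4], [5], [6], [7]
  1-simplices (21): [1,2], [1,3], [1,4], [1,5], [1,6], [1,7], [2,3], [2,4], [2,5], [2,6], [2,7], [3,4], [3,5], [3,6], [3,7], [4,5], [4,6], [4,7], [5,6], [5,7], [6,7]
  2-simplices (14): [1,2,5], [1,2,7], [1,3,4], [1,3,6], [1,4,5], [1,6,7], [2,3,4], [2,3,7], [2,4,6], [2,5,6], [3,5,6], [3,5,7], [4,5,7], [4,6,7]

so the chain groups are C_0 ≅ Z^7, C_1 ≅ Z^21, C_2 ≅ Z^14.

Boundary ∂_1: C_1 → C_0 sends each edge [p,q] (with p < q) to q − p. For instance
  ∂[1,2] = [2] − [1].
The resulting 7×21 matrix has rank 6, and its Smith normal form has invariant factors (1,1,1,1,1,1).

∂_2: C_2 → C_1 acts by ∂[p,q,r] = [q,r] − [p,r] + [p,q]. For instance
  ∂[1,2,7] = [2,7] − [1,7] + [1,2],
  ∂[2,3,7] = [3,7] − [2,7] + [2,3].
As a 21×14 matrix over Z this has rank 13, with invariant factors (1,1,1,1,1,1,1,1,1,1,1,1,1).

Reading off H_k = ker ∂_k / im ∂_{k+1}:

  H_0: rank C_0 − rank ∂_1 = 7 − 6 = 1, and the invariant factors of ∂_1 are all 1, so H_0 = Z.
  H_1: rank ker ∂_1 − rank ∂_2 = (21 − 6) − 13 = 2, and the invariant factors of ∂_2 are all 1, so H_1 = Z^2.
  H_2: rank ker ∂_2 − rank ∂_3 = (14 − 13) − 0 = 1, and there is no ∂_3, so H_2 = Z.

H_0 = Z,  H_1 = Z^2,  H_2 = Z.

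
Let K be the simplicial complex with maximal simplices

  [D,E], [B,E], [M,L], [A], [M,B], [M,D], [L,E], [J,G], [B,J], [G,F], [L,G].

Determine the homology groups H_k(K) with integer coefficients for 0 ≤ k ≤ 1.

Fix the vertex order A < B < D < E < F < G < J < L < M and write every simplex with vertices in increasing order. Then dim K = 1 and the simplices of K are:

  0-simplices (9): A, B, D, E, F, G, J, L, M
  1-simplices (10): BE, BJ, BM, DE, DM, EL, FG, GJ, GL, LM

Hence C_0 ≅ Z^9, C_1 ≅ Z^10.

∂_1: C_1 → C_0 maps an edge to its endpoints' difference, ∂[p,q] = q − p. For instance
  ∂BE = E − B.
The 9×10 boundary matrix has rank 7 and Smith normal form diag(1,1,1,1,1,1,1).

Now H_k = ker ∂_k / im ∂_{k+1}, so:

  H_0: rank C_0 − rank ∂_1 = 9 − 7 = 2, and the invariant factors of ∂_1 are all 1, so H_0 = Z^2.
  H_1: rank ker ∂_1 − rank ∂_2 = (10 − 7) − 0 = 3, and there is no ∂_2, so H_1 = Z^3.

H_0 ≅ Z^2,  H_1 ≅ Z^3.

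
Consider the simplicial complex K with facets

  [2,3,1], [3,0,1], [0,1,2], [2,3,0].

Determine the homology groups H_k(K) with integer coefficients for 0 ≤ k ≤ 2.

H_0 = Z,  H_1 = 0,  H_2 = Z.

K has 4 vertices, 6 edges, 4 triangles.
rank ∂_0 = 0, rank ∂_1 = 3 ⇒ b_0 = 4 − 0 − 3 = 1; all invariant factors of ∂_1 are 1 so no torsion. So H_0 ≅ Z.
rank ∂_1 = 3, rank ∂_2 = 3 ⇒ b_1 = 6 − 3 − 3 = 0; all invariant factors of ∂_2 are 1 so no torsion. So H_1 ≅ 0.
rank ∂_2 = 3, rank ∂_3 = 0 ⇒ b_2 = 4 − 3 − 0 = 1. So H_2 ≅ Z.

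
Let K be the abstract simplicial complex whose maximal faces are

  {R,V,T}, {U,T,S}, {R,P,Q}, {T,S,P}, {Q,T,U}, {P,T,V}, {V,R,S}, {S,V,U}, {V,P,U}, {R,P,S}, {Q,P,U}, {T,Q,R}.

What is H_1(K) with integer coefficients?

We work with the vertex ordering P < Q < R < S < T < U < V. The simplices of K, each written with vertices in increasing order, are:

  0-simplices (7): P, Q, R, S, T, U, V
  1-simplices (18): PQ, PR, PS, PT, PU, PV, QR, QT, QU, RS, RT, RV, ST, SU, SV, TU, TV, UV
  2-simplices (12): PQR, PQU, PRS, PST, PTV, PUV, QRT, QTU, RSV, RTV, STU, SUV

so the chain groups are C_0 ≅ Z^7, C_1 ≅ Z^18, C_2 ≅ Z^12.

Boundary ∂_1: C_1 → C_0 maps an edge to its endpoints' difference, ∂[p,q] = q − p. For instance
  ∂TU = U − T.
As a 7×18 matrix over Z this has rank 6, with invariant factors (1,1,1,1,1,1).

The boundary map ∂_2: C_2 → C_1 maps a triangle to the signed sum of its edges. For instance
  ∂RTV = TV − RV + RT,
  ∂QRT = RT − QT + QR.
The 18×12 boundary matrix has rank 12 and Smith normal form diag(1,1,1,1,1,1,1,1,1,1,1,2).

From H_k ≅ ker(∂_k) / im(∂_{k+1}) we obtain:

  H_1: rank ker ∂_1 − rank ∂_2 = (18 − 6) − 12 = 0, and ∂_2 has invariant factor 2 > 1, so H_1 = Z/2.

H_1 ≅ Z/2.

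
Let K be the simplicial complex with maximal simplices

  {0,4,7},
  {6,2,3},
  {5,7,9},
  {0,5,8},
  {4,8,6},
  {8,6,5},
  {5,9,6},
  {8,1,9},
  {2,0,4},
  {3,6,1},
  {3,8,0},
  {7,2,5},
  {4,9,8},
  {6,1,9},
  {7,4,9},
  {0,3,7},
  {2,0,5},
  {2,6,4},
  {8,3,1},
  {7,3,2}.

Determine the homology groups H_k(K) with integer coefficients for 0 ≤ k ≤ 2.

H_0 = Z,  H_1 = Z ⊕ Z/2Z,  H_2 = 0.

Take the total order 0 < 1 < 2 < 3 < 4 < 5 < 6 < 7 < 8 < 9 on the vertex set. Then K (dimension 2) consists of the simplices:

  0-simplices (10): [0], [1], [2], [3], [4], [5], [6], [7], [8], [9]
  1-simplices (30): (30 of them)
  2-simplices (20): (20 of them)

so the chain groups are C_0 ≅ Z^10, C_1 ≅ Z^30, C_2 ≅ Z^20.

∂_1: C_1 → C_0 is given by ∂[p,q] = [q] − [p]. For instance
  ∂[8,9] = [9] − [8].
As a 10×30 matrix over Z this has rank 9, with invariant factors (1,1,1,1,1,1,1,1,1).

∂_2: C_2 → C_1 maps a triangle to the signed sum of its edges. For instance
  ∂[1,3,6] = [3,6] − [1,6] + [1,3],
  ∂[0,3,8] = [3,8] − [0,8] + [0,3].
The 30×20 boundary matrix has rank 20 and Smith normal form diag(1,1,1,1,1,1,1,1,1,1,1,1,1,1,1,1,1,1,1,2).

Now H_k = ker ∂_k / im ∂_{k+1}, so:

  H_0: rank C_0 − rank ∂_1 = 10 − 9 = 1, and the invariant factors of ∂_1 are all 1, so H_0 ≅ Z.
  H_1: rank ker ∂_1 − rank ∂_2 = (30 − 9) − 20 = 1, and ∂_2 has invariant factor 2 > 1, so H_1 ≅ Z ⊕ Z/2Z.
  H_2: rank ker ∂_2 − rank ∂_3 = (20 − 20) − 0 = 0, and there is no ∂_3, so H_2 ≅ 0.

(K is a triangulation of the Klein bottle.)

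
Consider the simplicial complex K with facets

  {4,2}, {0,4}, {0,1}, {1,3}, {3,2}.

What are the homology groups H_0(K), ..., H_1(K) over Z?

H_0 = Z,  H_1 = Z.

We work with the vertex ordering 0 < 1 < 2 < 3 < 4. The simplices of K, each written with vertices in increasing order, are:

  0-simplices (5): [0], [1], [2], [3], [4]
  1-simplices (5): [0,1], [0,4], [1,3], [2,3], [2,4]

Hence C_0 ≅ Z^5, C_1 ≅ Z^5.

∂_1: C_1 → C_0 maps an edge to its endpoints' difference, ∂[p,q] = q − p. For instance
  ∂[2,4] = [4] − [2].
The resulting 5×5 matrix has rank 4, and its Smith normal form has invariant factors (1,1,1,1).

Now H_k = ker ∂_k / im ∂_{k+1}, so:

  H_0: rank C_0 − rank ∂_1 = 5 − 4 = 1, and the invariant factors of ∂_1 are all 1, so H_0 = Z.
  H_1: rank ker ∂_1 − rank ∂_2 = (5 − 4) − 0 = 1, and there is no ∂_2, so H_1 = Z.

(K is a triangulation of the circle S^1.)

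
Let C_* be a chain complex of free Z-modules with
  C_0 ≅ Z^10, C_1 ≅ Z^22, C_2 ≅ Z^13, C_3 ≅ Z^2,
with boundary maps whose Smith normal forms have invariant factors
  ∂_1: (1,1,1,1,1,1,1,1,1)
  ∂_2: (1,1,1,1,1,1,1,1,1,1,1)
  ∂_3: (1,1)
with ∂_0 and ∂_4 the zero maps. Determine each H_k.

H_0 ≅ Z,  H_1 ≅ Z^2,  H_2 = 0,  H_3 = 0.

H_0: b_0 = 10 − 0 − 9 = 1; torsion from ∂_1 factors > 1: none. So H_0 ≅ Z.
H_1: b_1 = 22 − 9 − 11 = 2; torsion from ∂_2 factors > 1: none. So H_1 ≅ Z^2.
H_2: b_2 = 13 − 11 − 2 = 0; torsion from ∂_3 factors > 1: none. So H_2 ≅ 0.
H_3: b_3 = 2 − 2 − 0 = 0; torsion from ∂_4 factors > 1: none. So H_3 ≅ 0.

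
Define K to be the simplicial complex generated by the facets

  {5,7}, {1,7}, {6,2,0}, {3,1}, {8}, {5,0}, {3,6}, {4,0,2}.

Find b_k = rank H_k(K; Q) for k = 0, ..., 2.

b_0 = 2, b_1 = 1, b_2 = 0.

Order the vertices as 0 < 1 < 2 < 3 < 4 < 5 < 6 < 7 < 8. Listing each simplex with vertices in this order, K has dimension 2 with simplices:

  0-simplices (9): [0], [1], [2], [3], [4], [5], [6], [7], [8]
  1-simplices (10): [0,2], [0,4], [0,5], [0,6], [1,3], [1,7], [2,4], [2,6], [3,6], [5,7]
  2-simplices (2): [0,2,4], [0,2,6]

so the chain groups are C_0 ≅ Z^9, C_1 ≅ Z^10, C_2 ≅ Z^2.

∂_1: C_1 → C_0 sends each edge [p,q] (with p < q) to q − p. For instance
  ∂[0,4] = [4] − [0].
As a 9×10 matrix over Z this has rank 7, with invariant factors (1,1,1,1,1,1,1).

The boundary map ∂_2: C_2 → C_1 maps a triangle to the signed sum of its edges. For instance
  ∂[0,2,4] = [2,4] − [0,4] + [0,2],
  ∂[0,2,6] = [2,6] − [0,6] + [0,2].
The 10×2 boundary matrix has rank 2 and Smith normal form diag(1,1).

Now H_k = ker ∂_k / im ∂_{k+1}, so:

  H_0: rank C_0 − rank ∂_1 = 9 − 7 = 2, and the invariant factors of ∂_1 are all 1, so H_0 = Z^2.
  H_1: rank ker ∂_1 − rank ∂_2 = (10 − 7) − 2 = 1, and the invariant factors of ∂_2 are all 1, so H_1 = Z.
  H_2: rank ker ∂_2 − rank ∂_3 = (2 − 2) − 0 = 0, and there is no ∂_3, so H_2 = 0.

Hence the Betti numbers are b_0 = 2, b_1 = 1, b_2 = 0.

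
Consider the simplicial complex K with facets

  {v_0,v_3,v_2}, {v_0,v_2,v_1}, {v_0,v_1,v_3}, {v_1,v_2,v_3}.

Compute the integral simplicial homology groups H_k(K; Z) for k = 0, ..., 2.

Take the total order v_0 < v_1 < v_2 < v_3 on the vertex set. Then K (dimension 2) consists of the simplices:

  0-simplices (4): [v_0], [v_1], [v_2], [v_3]
  1-simplices (6): [v_0,v_1], [v_0,v_2], [v_0,v_3], [v_1,v_2], [v_1,v_3], [v_2,v_3]
  2-simplices (4): [v_0,v_1,v_2], [v_0,v_1,v_3], [v_0,v_2,v_3], [v_1,v_2,v_3]

so the chain groups are C_0 ≅ Z^4, C_1 ≅ Z^6, C_2 ≅ Z^4.

∂_1: C_1 → C_0 maps an edge to its endpoints' difference, ∂[p,q] = q − p.
As a 4×6 matrix over Z this has rank 3, with invariant factors (1,1,1).

Boundary ∂_2: C_2 → C_1 maps a triangle to the signed sum of its edges. For instance
  ∂[v_0,v_1,v_2] = [v_1,v_2] − [v_0,v_2] + [v_0,v_1],
  ∂[v_1,v_2,v_3] = [v_2,v_3] − [v_1,v_3] + [v_1,v_2].
The 6×4 boundary matrix has rank 3 and Smith normal form diag(1,1,1).

Now H_k = ker ∂_k / im ∂_{k+1}, so:

  H_0: rank C_0 − rank ∂_1 = 4 − 3 = 1, and the invariant factors of ∂_1 are all 1, so H_0 = Z.
  H_1: rank ker ∂_1 − rank ∂_2 = (6 − 3) − 3 = 0, and the invariant factors of ∂_2 are all 1, so H_1 = 0.
  H_2: rank ker ∂_2 − rank ∂_3 = (4 − 3) − 0 = 1, and there is no ∂_3, so H_2 = Z.

As a check, the Euler characteristic is 4 − 6 + 4 = 2, which agrees with 1 − 0 + 1 = 2.
(K is a triangulation of the 2-sphere S^2.)

H_0 = Z,  H_1 = 0,  H_2 = Z.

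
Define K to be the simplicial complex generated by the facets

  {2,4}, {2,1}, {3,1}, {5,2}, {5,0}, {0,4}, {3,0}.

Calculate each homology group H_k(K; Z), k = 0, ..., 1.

Order the vertices as 0 < 1 < 2 < 3 < 4 < 5. Listing each simplex with vertices in this order, K has dimension 1 with simplices:

  0-simplices (6): [0], [1], [2], [3], [4], [5]
  1-simplices (7): [0,3], [0,4], [0,5], [1,2], [1,3], [2,4], [2,5]

giving chain groups C_0 ≅ Z^6, C_1 ≅ Z^7.

∂_1: C_1 → C_0 is given by ∂[p,q] = [q] − [p].
As a 6×7 matrix over Z this has rank 5, with invariant factors (1,1,1,1,1).

Computing H_k = (kernel of ∂_k) / (image of ∂_{k+1}):

  H_0: rank C_0 − rank ∂_1 = 6 − 5 = 1, and the invariant factors of ∂_1 are all 1, so H_0 ≅ Z.
  H_1: rank ker ∂_1 − rank ∂_2 = (7 − 5) − 0 = 2, and there is no ∂_2, so H_1 ≅ Z^2.

H_0 = Z,  H_1 = Z^2.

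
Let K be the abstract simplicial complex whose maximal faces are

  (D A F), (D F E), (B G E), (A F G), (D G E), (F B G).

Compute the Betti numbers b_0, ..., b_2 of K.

K has 6 vertices, 12 edges, 6 triangles.
rank ∂_0 = 0, rank ∂_1 = 5 ⇒ b_0 = 6 − 0 − 5 = 1; all invariant factors of ∂_1 are 1 so no torsion. So H_0 = Z.
rank ∂_1 = 5, rank ∂_2 = 6 ⇒ b_1 = 12 − 5 − 6 = 1; all invariant factors of ∂_2 are 1 so no torsion. So H_1 = Z.
rank ∂_2 = 6, rank ∂_3 = 0 ⇒ b_2 = 6 − 6 − 0 = 0. So H_2 = 0.

b_0 = 1, b_1 = 1, b_2 = 0.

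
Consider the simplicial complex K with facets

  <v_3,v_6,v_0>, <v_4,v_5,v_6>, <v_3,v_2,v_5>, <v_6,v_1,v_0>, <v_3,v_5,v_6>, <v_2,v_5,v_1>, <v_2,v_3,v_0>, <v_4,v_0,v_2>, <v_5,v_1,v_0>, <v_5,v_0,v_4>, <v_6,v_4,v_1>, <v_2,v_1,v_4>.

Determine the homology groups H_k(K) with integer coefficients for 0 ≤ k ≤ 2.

H_0 = Z,  H_1 = Z/2,  H_2 = 0.

We work with the vertex ordering v_0 < v_1 < v_2 < v_3 < v_4 < v_5 < v_6. The simplices of K, each written with vertices in increasing order, are:

  0-simplices (7): [v_0], [v_1], [v_2], [v_3], [v_4], [v_5], [v_6]
  1-simplices (18): (18 of them)
  2-simplices (12): (12 of them)

giving chain groups C_0 ≅ Z^7, C_1 ≅ Z^18, C_2 ≅ Z^12.

The boundary map ∂_1: C_1 → C_0 maps an edge to its endpoints' difference, ∂[p,q] = q − p. For instance
  ∂[v_1,v_2] = [v_2] − [v_1].
The resulting 7×18 matrix has rank 6, and its Smith normal form has invariant factors (1,1,1,1,1,1).

∂_2: C_2 → C_1 maps a triangle to the signed sum of its edges. For instance
  ∂[v_3,v_5,v_6] = [v_5,v_6] − [v_3,v_6] + [v_3,v_5],
  ∂[v_1,v_2,v_4] = [v_2,v_4] − [v_1,v_4] + [v_1,v_2].
This gives a 18×12 integer matrix of rank 12; reducing to Smith normal form yields diagonal entries (1,1,1,1,1,1,1,1,1,1,1,2).

From H_k ≅ ker(∂_k) / im(∂_{k+1}) we obtain:

  H_0: rank C_0 − rank ∂_1 = 7 − 6 = 1, and the invariant factors of ∂_1 are all 1, so H_0 = Z.
  H_1: rank ker ∂_1 − rank ∂_2 = (18 − 6) − 12 = 0, and ∂_2 has invariant factor 2 > 1, so H_1 = Z/2.
  H_2: rank ker ∂_2 − rank ∂_3 = (12 − 12) − 0 = 0, and there is no ∂_3, so H_2 = 0.

As a check, the Euler characteristic is 7 − 18 + 12 = 1, which agrees with 1 − 0 + 0 = 1.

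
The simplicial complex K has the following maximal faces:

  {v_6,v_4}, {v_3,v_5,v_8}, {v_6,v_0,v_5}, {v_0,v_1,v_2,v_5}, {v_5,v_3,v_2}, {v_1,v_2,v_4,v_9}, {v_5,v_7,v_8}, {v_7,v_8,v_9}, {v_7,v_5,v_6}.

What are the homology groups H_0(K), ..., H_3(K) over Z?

H_0 ≅ Z,  H_1 ≅ Z^2,  H_2 = 0,  H_3 = 0.

K has 10 vertices, 23 edges, 14 triangles, 2 3-simplices.
rank ∂_0 = 0, rank ∂_1 = 9 ⇒ b_0 = 10 − 0 − 9 = 1; all invariant factors of ∂_1 are 1 so no torsion. So H_0 = Z.
rank ∂_1 = 9, rank ∂_2 = 12 ⇒ b_1 = 23 − 9 − 12 = 2; all invariant factors of ∂_2 are 1 so no torsion. So H_1 = Z^2.
rank ∂_2 = 12, rank ∂_3 = 2 ⇒ b_2 = 14 − 12 − 2 = 0; all invariant factors of ∂_3 are 1 so no torsion. So H_2 = 0.
rank ∂_3 = 2, rank ∂_4 = 0 ⇒ b_3 = 2 − 2 − 0 = 0. So H_3 = 0.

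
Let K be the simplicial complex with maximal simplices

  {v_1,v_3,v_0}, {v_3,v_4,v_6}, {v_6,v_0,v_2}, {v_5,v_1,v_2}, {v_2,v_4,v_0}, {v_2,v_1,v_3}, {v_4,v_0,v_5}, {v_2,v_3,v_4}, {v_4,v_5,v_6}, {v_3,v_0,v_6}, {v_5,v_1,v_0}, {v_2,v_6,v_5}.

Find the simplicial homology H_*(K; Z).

Order the vertices as v_0 < v_1 < v_2 < v_3 < v_4 < v_5 < v_6. Listing each simplex with vertices in this order, K has dimension 2 with simplices:

  0-simplices (7): [v_0], [v_1], [v_2], [v_3], [v_4], [v_5], [v_6]
  1-simplices (18): (18 of them)
  2-simplices (12): (12 of them)

so the chain groups are C_0 ≅ Z^7, C_1 ≅ Z^18, C_2 ≅ Z^12.

Boundary ∂_1: C_1 → C_0 sends each edge [p,q] (with p < q) to q − p. For instance
  ∂[v_2,v_6] = [v_6] − [v_2].
The resulting 7×18 matrix has rank 6, and its Smith normal form has invariant factors (1,1,1,1,1,1).

Boundary ∂_2: C_2 → C_1 sends each 2-simplex [p,q,r] to [q,r] − [p,r] + [p,q]. For instance
  ∂[v_3,v_4,v_6] = [v_4,v_6] − [v_3,v_6] + [v_3,v_4],
  ∂[v_4,v_5,v_6] = [v_5,v_6] − [v_4,v_6] + [v_4,v_5].
The resulting 18×12 matrix has rank 12, and its Smith normal form has invariant factors (1,1,1,1,1,1,1,1,1,1,1,2).

From H_k ≅ ker(∂_k) / im(∂_{k+1}) we obtain:

  H_0: rank C_0 − rank ∂_1 = 7 − 6 = 1, and the invariant factors of ∂_1 are all 1, so H_0 = Z.
  H_1: rank ker ∂_1 − rank ∂_2 = (18 − 6) − 12 = 0, and ∂_2 has invariant factor 2 > 1, so H_1 = Z/2.
  H_2: rank ker ∂_2 − rank ∂_3 = (12 − 12) − 0 = 0, and there is no ∂_3, so H_2 = 0.

(K is a triangulation of the real projective plane RP^2.)

H_0 = Z,  H_1 = Z/2,  H_2 = 0.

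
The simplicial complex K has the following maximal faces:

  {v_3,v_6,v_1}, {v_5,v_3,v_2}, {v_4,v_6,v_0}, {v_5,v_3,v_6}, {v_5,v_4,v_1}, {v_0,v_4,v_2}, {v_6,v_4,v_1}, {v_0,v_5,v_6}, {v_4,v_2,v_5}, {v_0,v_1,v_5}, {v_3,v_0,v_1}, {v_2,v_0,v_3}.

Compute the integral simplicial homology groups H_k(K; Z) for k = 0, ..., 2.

H_0 = Z,  H_1 = Z/2,  H_2 = 0.

Take the total order v_0 < v_1 < v_2 < v_3 < v_4 < v_5 < v_6 on the vertex set. Then K (dimension 2) consists of the simplices:

  0-simplices (7): [v_0], [v_1], [v_2], [v_3], [v_4], [v_5], [v_6]
  1-simplices (18): (18 of them)
  2-simplices (12): (12 of them)

Hence C_0 ≅ Z^7, C_1 ≅ Z^18, C_2 ≅ Z^12.

The boundary map ∂_1: C_1 → C_0 maps an edge to its endpoints' difference, ∂[p,q] = q − p.
The 7×18 boundary matrix has rank 6 and Smith normal form diag(1,1,1,1,1,1).

Boundary ∂_2: C_2 → C_1 maps a triangle to the signed sum of its edges. For instance
  ∂[v_0,v_2,v_4] = [v_2,v_4] − [v_0,v_4] + [v_0,v_2],
  ∂[v_2,v_4,v_5] = [v_4,v_5] − [v_2,v_5] + [v_2,v_4].
This gives a 18×12 integer matrix of rank 12; reducing to Smith normal form yields diagonal entries (1,1,1,1,1,1,1,1,1,1,1,2).

Reading off H_k = ker ∂_k / im ∂_{k+1}:

  H_0: rank C_0 − rank ∂_1 = 7 − 6 = 1, and the invariant factors of ∂_1 are all 1, so H_0 ≅ Z.
  H_1: rank ker ∂_1 − rank ∂_2 = (18 − 6) − 12 = 0, and ∂_2 has invariant factor 2 > 1, so H_1 ≅ Z/2.
  H_2: rank ker ∂_2 − rank ∂_3 = (12 − 12) − 0 = 0, and there is no ∂_3, so H_2 ≅ 0.

As a check, the Euler characteristic is 7 − 18 + 12 = 1, which agrees with 1 − 0 + 0 = 1.
(K is a triangulation of the real projective plane RP^2.)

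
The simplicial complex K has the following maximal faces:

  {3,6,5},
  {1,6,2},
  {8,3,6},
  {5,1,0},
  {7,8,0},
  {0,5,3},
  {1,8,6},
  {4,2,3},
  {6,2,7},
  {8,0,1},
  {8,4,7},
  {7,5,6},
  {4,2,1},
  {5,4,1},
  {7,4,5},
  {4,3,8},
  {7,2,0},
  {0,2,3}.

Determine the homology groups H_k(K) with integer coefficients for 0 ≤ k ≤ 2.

Fix the vertex order 0 < 1 < 2 < 3 < 4 < 5 < 6 < 7 < 8 and write every simplex with vertices in increasing order. Then dim K = 2 and the simplices of K are:

  0-simplices (9): [0], [1], [2], [3], [4], [5], [6], [7], [8]
  1-simplices (27): (27 of them)
  2-simplices (18): [0,1,5], [0,1,8], [0,2,3], [0,2,7], [0,3,5], [0,7,8], [1,2,4], [1,2,6], [1,4,5], [1,6,8], [2,3,4], [2,6,7], [3,4,8], [3,5,6], [3,6,8], [4,5,7], [4,7,8], [5,6,7]

Hence C_0 ≅ Z^9, C_1 ≅ Z^27, C_2 ≅ Z^18.

Boundary ∂_1: C_1 → C_0 maps an edge to its endpoints' difference, ∂[p,q] = q − p.
As a 9×27 matrix over Z this has rank 8, with invariant factors (1,1,1,1,1,1,1,1).

Boundary ∂_2: C_2 → C_1 maps a triangle to the signed sum of its edges. For instance
  ∂[1,6,8] = [6,8] − [1,8] + [1,6],
  ∂[0,2,3] = [2,3] − [0,3] + [0,2].
The 27×18 boundary matrix has rank 17 and Smith normal form diag(1,1,1,1,1,1,1,1,1,1,1,1,1,1,1,1,1).

Reading off H_k = ker ∂_k / im ∂_{k+1}:

  H_0: rank C_0 − rank ∂_1 = 9 − 8 = 1, and the invariant factors of ∂_1 are all 1, so H_0 ≅ Z.
  H_1: rank ker ∂_1 − rank ∂_2 = (27 − 8) − 17 = 2, and the invariant factors of ∂_2 are all 1, so H_1 ≅ Z^2.
  H_2: rank ker ∂_2 − rank ∂_3 = (18 − 17) − 0 = 1, and there is no ∂_3, so H_2 ≅ Z.

(K is a triangulation of the torus T^2.)

H_0 = Z,  H_1 = Z^2,  H_2 = Z.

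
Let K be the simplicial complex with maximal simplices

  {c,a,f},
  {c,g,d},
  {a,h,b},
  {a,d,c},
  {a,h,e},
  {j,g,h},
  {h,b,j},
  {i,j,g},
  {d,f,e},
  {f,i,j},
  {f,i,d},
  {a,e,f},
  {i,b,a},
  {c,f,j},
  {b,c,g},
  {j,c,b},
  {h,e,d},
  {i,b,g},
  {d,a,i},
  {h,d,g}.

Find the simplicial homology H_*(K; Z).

H_0 ≅ Z,  H_1 ≅ Z × Z/2,  H_2 = 0.

Order the vertices as a < b < c < d < e < f < g < h < i < j. Listing each simplex with vertices in this order, K has dimension 2 with simplices:

  0-simplices (10): a, b, c, d, e, f, g, h, i, j
  1-simplices (30): ab, ac, ad, ae, af, ah, ai, bc, bg, bh, bi, bj, cd, cf, cg, cj, de, df, dg, dh, di, ef, eh, fi, fj, gh, gi, gj, hj, ij
  2-simplices (20): abh, abi, acd, acf, adi, aef, aeh, bcg, bcj, bgi, bhj, cdg, cfj, def, deh, dfi, dgh, fij, ghj, gij

Hence C_0 ≅ Z^10, C_1 ≅ Z^30, C_2 ≅ Z^20.

∂_1: C_1 → C_0 is given by ∂[p,q] = [q] − [p]. For instance
  ∂hj = j − h.
This gives a 10×30 integer matrix of rank 9; reducing to Smith normal form yields diagonal entries (1,1,1,1,1,1,1,1,1).

Boundary ∂_2: C_2 → C_1 sends each 2-simplex [p,q,r] to [q,r] − [p,r] + [p,q]. For instance
  ∂acf = cf − af + ac,
  ∂def = ef − df + de.
This gives a 30×20 integer matrix of rank 20; reducing to Smith normal form yields diagonal entries (1,1,1,1,1,1,1,1,1,1,1,1,1,1,1,1,1,1,1,2).

Reading off H_k = ker ∂_k / im ∂_{k+1}:

  H_0: rank C_0 − rank ∂_1 = 10 − 9 = 1, and the invariant factors of ∂_1 are all 1, so H_0 = Z.
  H_1: rank ker ∂_1 − rank ∂_2 = (30 − 9) − 20 = 1, and ∂_2 has invariant factor 2 > 1, so H_1 = Z × Z/2.
  H_2: rank ker ∂_2 − rank ∂_3 = (20 − 20) − 0 = 0, and there is no ∂_3, so H_2 = 0.

(K is a triangulation of the Klein bottle.)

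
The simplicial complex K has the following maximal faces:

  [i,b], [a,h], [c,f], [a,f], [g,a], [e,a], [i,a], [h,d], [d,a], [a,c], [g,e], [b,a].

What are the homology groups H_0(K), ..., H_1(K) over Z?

K has 9 vertices, 12 edges.
rank ∂_0 = 0, rank ∂_1 = 8 ⇒ b_0 = 9 − 0 − 8 = 1; all invariant factors of ∂_1 are 1 so no torsion. So H_0 ≅ Z.
rank ∂_1 = 8, rank ∂_2 = 0 ⇒ b_1 = 12 − 8 − 0 = 4. So H_1 ≅ Z^4.

H_0 ≅ Z,  H_1 ≅ Z^4.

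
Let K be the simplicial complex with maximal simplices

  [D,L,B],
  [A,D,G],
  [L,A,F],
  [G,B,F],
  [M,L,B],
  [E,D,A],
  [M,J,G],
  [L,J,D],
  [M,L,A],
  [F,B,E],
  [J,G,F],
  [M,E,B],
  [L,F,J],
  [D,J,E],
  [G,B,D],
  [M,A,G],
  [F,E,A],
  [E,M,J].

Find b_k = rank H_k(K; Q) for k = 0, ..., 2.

b_0 = 1, b_1 = 2, b_2 = 1.

K has 9 vertices, 27 edges, 18 triangles.
rank ∂_0 = 0, rank ∂_1 = 8 ⇒ b_0 = 9 − 0 − 8 = 1; all invariant factors of ∂_1 are 1 so no torsion. So H_0 ≅ Z.
rank ∂_1 = 8, rank ∂_2 = 17 ⇒ b_1 = 27 − 8 − 17 = 2; all invariant factors of ∂_2 are 1 so no torsion. So H_1 ≅ Z^2.
rank ∂_2 = 17, rank ∂_3 = 0 ⇒ b_2 = 18 − 17 − 0 = 1. So H_2 ≅ Z.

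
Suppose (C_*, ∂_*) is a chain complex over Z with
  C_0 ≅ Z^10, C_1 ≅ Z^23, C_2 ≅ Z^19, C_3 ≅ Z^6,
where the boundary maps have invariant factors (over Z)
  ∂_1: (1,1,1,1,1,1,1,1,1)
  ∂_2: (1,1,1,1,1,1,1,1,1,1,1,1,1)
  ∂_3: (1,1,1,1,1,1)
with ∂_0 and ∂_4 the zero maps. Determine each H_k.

H_0 ≅ Z,  H_1 ≅ Z,  H_2 = 0,  H_3 = 0.

H_0: b_0 = 10 − 0 − 9 = 1; torsion from ∂_1 factors > 1: none. So H_0 ≅ Z.
H_1: b_1 = 23 − 9 − 13 = 1; torsion from ∂_2 factors > 1: none. So H_1 ≅ Z.
H_2: b_2 = 19 − 13 − 6 = 0; torsion from ∂_3 factors > 1: none. So H_2 ≅ 0.
H_3: b_3 = 6 − 6 − 0 = 0; torsion from ∂_4 factors > 1: none. So H_3 ≅ 0.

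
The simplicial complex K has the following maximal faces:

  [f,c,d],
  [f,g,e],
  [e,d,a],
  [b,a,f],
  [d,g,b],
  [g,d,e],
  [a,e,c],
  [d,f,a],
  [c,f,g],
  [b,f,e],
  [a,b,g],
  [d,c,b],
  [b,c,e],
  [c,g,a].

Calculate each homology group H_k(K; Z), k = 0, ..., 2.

Fix the vertex order a < b < c < d < e < f < g and write every simplex with vertices in increasing order. Then dim K = 2 and the simplices of K are:

  0-simplices (7): a, b, c, d, e, f, g
  1-simplices (21): ab, ac, ad, ae, af, ag, bc, bd, be, bf, bg, cd, ce, cf, cg, de, df, dg, ef, eg, fg
  2-simplices (14): abf, abg, ace, acg, ade, adf, bcd, bce, bdg, bef, cdf, cfg, deg, efg

Hence C_0 ≅ Z^7, C_1 ≅ Z^21, C_2 ≅ Z^14.

Boundary ∂_1: C_1 → C_0 maps an edge to its endpoints' difference, ∂[p,q] = q − p. For instance
  ∂bc = c − b.
The 7×21 boundary matrix has rank 6 and Smith normal form diag(1,1,1,1,1,1).

The boundary map ∂_2: C_2 → C_1 acts by ∂[p,q,r] = [q,r] − [p,r] + [p,q]. For instance
  ∂bdg = dg − bg + bd,
  ∂acg = cg − ag + ac.
This gives a 21×14 integer matrix of rank 13; reducing to Smith normal form yields diagonal entries (1,1,1,1,1,1,1,1,1,1,1,1,1).

Computing H_k = (kernel of ∂_k) / (image of ∂_{k+1}):

  H_0: rank C_0 − rank ∂_1 = 7 − 6 = 1, and the invariant factors of ∂_1 are all 1, so H_0 ≅ Z.
  H_1: rank ker ∂_1 − rank ∂_2 = (21 − 6) − 13 = 2, and the invariant factors of ∂_2 are all 1, so H_1 ≅ Z^2.
  H_2: rank ker ∂_2 − rank ∂_3 = (14 − 13) − 0 = 1, and there is no ∂_3, so H_2 ≅ Z.

(K is a triangulation of the torus T^2.)

H_0 ≅ Z,  H_1 ≅ Z^2,  H_2 ≅ Z.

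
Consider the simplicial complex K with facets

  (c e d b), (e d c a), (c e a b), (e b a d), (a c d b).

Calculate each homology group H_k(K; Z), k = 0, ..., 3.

Order the vertices as a < b < c < d < e. Listing each simplex with vertices in this order, K has dimension 3 with simplices:

  0-simplices (5): a, b, c, d, e
  1-simplices (10): ab, ac, ad, ae, bc, bd, be, cd, ce, de
  2-simplices (10): abc, abd, abe, acd, ace, ade, bcd, bce, bde, cde
  3-simplices (5): abcd, abce, abde, acde, bcde

so the chain groups are C_0 ≅ Z^5, C_1 ≅ Z^10, C_2 ≅ Z^10, C_3 ≅ Z^5.

∂_1: C_1 → C_0 sends each edge [p,q] (with p < q) to q − p. For instance
  ∂ce = e − c.
As a 5×10 matrix over Z this has rank 4, with invariant factors (1,1,1,1).

Boundary ∂_2: C_2 → C_1 acts by ∂[p,q,r] = [q,r] − [p,r] + [p,q]. For instance
  ∂ade = de − ae + ad,
  ∂bcd = cd − bd + bc.
The resulting 10×10 matrix has rank 6, and its Smith normal form has invariant factors (1,1,1,1,1,1).

∂_3: C_3 → C_2 sends each 3-simplex σ to the alternating sum Σ_i (−1)^i (σ with its i-th vertex removed). For instance
  ∂abce = bce − ace + abe − abc,
  ∂acde = cde − ade + ace − acd.
This gives a 10×5 integer matrix of rank 4; reducing to Smith normal form yields diagonal entries (1,1,1,1).

Computing H_k = (kernel of ∂_k) / (image of ∂_{k+1}):

  H_0: rank C_0 − rank ∂_1 = 5 − 4 = 1, and the invariant factors of ∂_1 are all 1, so H_0 ≅ Z.
  H_1: rank ker ∂_1 − rank ∂_2 = (10 − 4) − 6 = 0, and the invariant factors of ∂_2 are all 1, so H_1 ≅ 0.
  H_2: rank ker ∂_2 − rank ∂_3 = (10 − 6) − 4 = 0, and the invariant factors of ∂_3 are all 1, so H_2 ≅ 0.
  H_3: rank ker ∂_3 − rank ∂_4 = (5 − 4) − 0 = 1, and there is no ∂_4, so H_3 ≅ Z.

H_0 ≅ Z,  H_1 = 0,  H_2 = 0,  H_3 ≅ Z.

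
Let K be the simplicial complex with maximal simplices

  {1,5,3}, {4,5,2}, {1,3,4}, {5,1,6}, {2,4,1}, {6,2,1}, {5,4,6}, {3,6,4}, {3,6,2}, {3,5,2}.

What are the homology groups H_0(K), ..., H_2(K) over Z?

K has 6 vertices, 15 edges, 10 triangles.
rank ∂_0 = 0, rank ∂_1 = 5 ⇒ b_0 = 6 − 0 − 5 = 1; all invariant factors of ∂_1 are 1 so no torsion. So H_0 = Z.
rank ∂_1 = 5, rank ∂_2 = 10 ⇒ b_1 = 15 − 5 − 10 = 0; ∂_2 has invariant factor(s) [2] giving torsion. So H_1 = Z/2Z.
rank ∂_2 = 10, rank ∂_3 = 0 ⇒ b_2 = 10 − 10 − 0 = 0. So H_2 = 0.

H_0 = Z,  H_1 = Z/2Z,  H_2 = 0.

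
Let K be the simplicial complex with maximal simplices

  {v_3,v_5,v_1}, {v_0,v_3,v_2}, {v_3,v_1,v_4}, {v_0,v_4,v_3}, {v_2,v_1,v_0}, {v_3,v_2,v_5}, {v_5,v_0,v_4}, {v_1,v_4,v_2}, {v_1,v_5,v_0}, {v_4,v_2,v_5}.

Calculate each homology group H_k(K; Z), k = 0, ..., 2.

We work with the vertex ordering v_0 < v_1 < v_2 < v_3 < v_4 < v_5. The simplices of K, each written with vertices in increasing order, are:

  0-simplices (6): [v_0], [v_1], [v_2], [v_3], [v_4], [v_5]
  1-simplices (15): (15 of them)
  2-simplices (10): [v_0,v_1,v_2], [v_0,v_1,v_5], [v_0,v_2,v_3], [v_0,v_3,v_4], [v_0,v_4,v_5], [v_1,v_2,v_4], [v_1,v_3,v_4], [v_1,v_3,v_5], [v_2,v_3,v_5], [v_2,v_4,v_5]

Hence C_0 ≅ Z^6, C_1 ≅ Z^15, C_2 ≅ Z^10.

The boundary map ∂_1: C_1 → C_0 sends each edge [p,q] (with p < q) to q − p. For instance
  ∂[v_1,v_2] = [v_2] − [v_1].
The 6×15 boundary matrix has rank 5 and Smith normal form diag(1,1,1,1,1).

∂_2: C_2 → C_1 acts by ∂[p,q,r] = [q,r] − [p,r] + [p,q]. For instance
  ∂[v_0,v_1,v_2] = [v_1,v_2] − [v_0,v_2] + [v_0,v_1],
  ∂[v_1,v_2,v_4] = [v_2,v_4] − [v_1,v_4] + [v_1,v_2].
As a 15×10 matrix over Z this has rank 10, with invariant factors (1,1,1,1,1,1,1,1,1,2).

From H_k ≅ ker(∂_k) / im(∂_{k+1}) we obtain:

  H_0: rank C_0 − rank ∂_1 = 6 − 5 = 1, and the invariant factors of ∂_1 are all 1, so H_0 = Z.
  H_1: rank ker ∂_1 − rank ∂_2 = (15 − 5) − 10 = 0, and ∂_2 has invariant factor 2 > 1, so H_1 = Z/2Z.
  H_2: rank ker ∂_2 − rank ∂_3 = (10 − 10) − 0 = 0, and there is no ∂_3, so H_2 = 0.

As a check, the Euler characteristic is 6 − 15 + 10 = 1, which agrees with 1 − 0 + 0 = 1.

H_0 = Z,  H_1 = Z/2Z,  H_2 = 0.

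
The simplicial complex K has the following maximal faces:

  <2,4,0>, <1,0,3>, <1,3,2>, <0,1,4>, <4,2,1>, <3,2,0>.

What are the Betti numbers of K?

b_0 = 1, b_1 = 0, b_2 = 1.

Take the total order 0 < 1 < 2 < 3 < 4 on the vertex set. Then K (dimension 2) consists of the simplices:

  0-simplices (5): [0], [1], [2], [3], [4]
  1-simplices (9): [0,1], [0,2], [0,3], [0,4], [1,2], [1,3], [1,4], [2,3], [2,4]
  2-simplices (6): [0,1,3], [0,1,4], [0,2,3], [0,2,4], [1,2,3], [1,2,4]

so the chain groups are C_0 ≅ Z^5, C_1 ≅ Z^9, C_2 ≅ Z^6.

The boundary map ∂_1: C_1 → C_0 maps an edge to its endpoints' difference, ∂[p,q] = q − p. For instance
  ∂[1,4] = [4] − [1].
The resulting 5×9 matrix has rank 4, and its Smith normal form has invariant factors (1,1,1,1).

∂_2: C_2 → C_1 acts by ∂[p,q,r] = [q,r] − [p,r] + [p,q]. For instance
  ∂[0,1,4] = [1,4] − [0,4] + [0,1],
  ∂[0,2,4] = [2,4] − [0,4] + [0,2].
As a 9×6 matrix over Z this has rank 5, with invariant factors (1,1,1,1,1).

Now H_k = ker ∂_k / im ∂_{k+1}, so:

  H_0: rank C_0 − rank ∂_1 = 5 − 4 = 1, and the invariant factors of ∂_1 are all 1, so H_0 ≅ Z.
  H_1: rank ker ∂_1 − rank ∂_2 = (9 − 4) − 5 = 0, and the invariant factors of ∂_2 are all 1, so H_1 ≅ 0.
  H_2: rank ker ∂_2 − rank ∂_3 = (6 − 5) − 0 = 1, and there is no ∂_3, so H_2 ≅ Z.

As a check, the Euler characteristic is 5 − 9 + 6 = 2, which agrees with 1 − 0 + 1 = 2.

Hence the Betti numbers are b_0 = 1, b_1 = 0, b_2 = 1.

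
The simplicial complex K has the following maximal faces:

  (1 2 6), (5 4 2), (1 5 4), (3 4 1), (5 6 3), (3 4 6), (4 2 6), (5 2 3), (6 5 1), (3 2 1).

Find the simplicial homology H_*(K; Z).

H_0 = Z,  H_1 = Z/2,  H_2 = 0.

We work with the vertex ordering 1 < 2 < 3 < 4 < 5 < 6. The simplices of K, each written with vertices in increasing order, are:

  0-simplices (6): [1], [2], [3], [4], [5], [6]
  1-simplices (15): [1,2], [1,3], [1,4], [1,5], [1,6], [2,3], [2,4], [2,5], [2,6], [3,4], [3,5], [3,6], [4,5], [4,6], [5,6]
  2-simplices (10): [1,2,3], [1,2,6], [1,3,4], [1,4,5], [1,5,6], [2,3,5], [2,4,5], [2,4,6], [3,4,6], [3,5,6]

Hence C_0 ≅ Z^6, C_1 ≅ Z^15, C_2 ≅ Z^10.

Boundary ∂_1: C_1 → C_0 is given by ∂[p,q] = [q] − [p].
This gives a 6×15 integer matrix of rank 5; reducing to Smith normal form yields diagonal entries (1,1,1,1,1).

The boundary map ∂_2: C_2 → C_1 acts by ∂[p,q,r] = [q,r] − [p,r] + [p,q]. For instance
  ∂[2,4,6] = [4,6] − [2,6] + [2,4],
  ∂[2,3,5] = [3,5] − [2,5] + [2,3].
As a 15×10 matrix over Z this has rank 10, with invariant factors (1,1,1,1,1,1,1,1,1,2).

From H_k ≅ ker(∂_k) / im(∂_{k+1}) we obtain:

  H_0: rank C_0 − rank ∂_1 = 6 − 5 = 1, and the invariant factors of ∂_1 are all 1, so H_0 = Z.
  H_1: rank ker ∂_1 − rank ∂_2 = (15 − 5) − 10 = 0, and ∂_2 has invariant factor 2 > 1, so H_1 = Z/2.
  H_2: rank ker ∂_2 − rank ∂_3 = (10 − 10) − 0 = 0, and there is no ∂_3, so H_2 = 0.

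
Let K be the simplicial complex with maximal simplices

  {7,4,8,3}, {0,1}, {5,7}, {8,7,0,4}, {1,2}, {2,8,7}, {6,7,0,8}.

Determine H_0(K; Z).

Order the vertices as 0 < 1 < 2 < 3 < 4 < 5 < 6 < 7 < 8. Listing each simplex with vertices in this order, K has dimension 3 with simplices:

  0-simplices (9): [0], [1], [2], [3], [4], [5], [6], [7], [8]
  1-simplices (17): [0,1], [0,4], [0,6], [0,7], [0,8], [1,2], [2,7], [2,8], [3,4], [3,7], [3,8], [4,7], [4,8], [5,7], [6,7], [6,8], [7,8]
  2-simplices (11): [0,4,7], [0,4,8], [0,6,7], [0,6,8], [0,7,8], [2,7,8], [3,4,7], [3,4,8], [3,7,8], [4,7,8], [6,7,8]
  3-simplices (3): [0,4,7,8], [0,6,7,8], [3,4,7,8]

Hence C_0 ≅ Z^9, C_1 ≅ Z^17, C_2 ≅ Z^11, C_3 ≅ Z^3.

The boundary map ∂_1: C_1 → C_0 sends each edge [p,q] (with p < q) to q − p. For instance
  ∂[3,7] = [7] − [3].
The resulting 9×17 matrix has rank 8, and its Smith normal form has invariant factors (1,1,1,1,1,1,1,1).

∂_2: C_2 → C_1 sends each 2-simplex [p,q,r] to [q,r] − [p,r] + [p,q]. For instance
  ∂[0,6,8] = [6,8] − [0,8] + [0,6],
  ∂[4,7,8] = [7,8] − [4,8] + [4,7].
The resulting 17×11 matrix has rank 8, and its Smith normal form has invariant factors (1,1,1,1,1,1,1,1).

Boundary ∂_3: C_3 → C_2 sends each 3-simplex σ to the alternating sum Σ_i (−1)^i (σ with its i-th vertex removed). For instance
  ∂[3,4,7,8] = [4,7,8] − [3,7,8] + [3,4,8] − [3,4,7],
  ∂[0,4,7,8] = [4,7,8] − [0,7,8] + [0,4,8] − [0,4,7].
The 11×3 boundary matrix has rank 3 and Smith normal form diag(1,1,1).

Computing H_k = (kernel of ∂_k) / (image of ∂_{k+1}):

  H_0: rank C_0 − rank ∂_1 = 9 − 8 = 1, and the invariant factors of ∂_1 are all 1, so H_0 ≅ Z.

H_0 ≅ Z.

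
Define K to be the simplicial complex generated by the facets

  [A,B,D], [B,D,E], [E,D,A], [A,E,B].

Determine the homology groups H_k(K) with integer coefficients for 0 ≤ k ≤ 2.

H_0 = Z,  H_1 = 0,  H_2 = Z.

Order the vertices as A < B < D < E. Listing each simplex with vertices in this order, K has dimension 2 with simplices:

  0-simplices (4): A, B, D, E
  1-simplices (6): AB, AD, AE, BD, BE, DE
  2-simplices (4): ABD, ABE, ADE, BDE

giving chain groups C_0 ≅ Z^4, C_1 ≅ Z^6, C_2 ≅ Z^4.

∂_1: C_1 → C_0 sends each edge [p,q] (with p < q) to q − p.
As a 4×6 matrix over Z this has rank 3, with invariant factors (1,1,1).

∂_2: C_2 → C_1 maps a triangle to the signed sum of its edges. For instance
  ∂ADE = DE − AE + AD,
  ∂ABD = BD − AD + AB.
As a 6×4 matrix over Z this has rank 3, with invariant factors (1,1,1).

Now H_k = ker ∂_k / im ∂_{k+1}, so:

  H_0: rank C_0 − rank ∂_1 = 4 − 3 = 1, and the invariant factors of ∂_1 are all 1, so H_0 = Z.
  H_1: rank ker ∂_1 − rank ∂_2 = (6 − 3) − 3 = 0, and the invariant factors of ∂_2 are all 1, so H_1 = 0.
  H_2: rank ker ∂_2 − rank ∂_3 = (4 − 3) − 0 = 1, and there is no ∂_3, so H_2 = Z.

As a check, the Euler characteristic is 4 − 6 + 4 = 2, which agrees with 1 − 0 + 1 = 2.
(K is a triangulation of the 2-sphere S^2.)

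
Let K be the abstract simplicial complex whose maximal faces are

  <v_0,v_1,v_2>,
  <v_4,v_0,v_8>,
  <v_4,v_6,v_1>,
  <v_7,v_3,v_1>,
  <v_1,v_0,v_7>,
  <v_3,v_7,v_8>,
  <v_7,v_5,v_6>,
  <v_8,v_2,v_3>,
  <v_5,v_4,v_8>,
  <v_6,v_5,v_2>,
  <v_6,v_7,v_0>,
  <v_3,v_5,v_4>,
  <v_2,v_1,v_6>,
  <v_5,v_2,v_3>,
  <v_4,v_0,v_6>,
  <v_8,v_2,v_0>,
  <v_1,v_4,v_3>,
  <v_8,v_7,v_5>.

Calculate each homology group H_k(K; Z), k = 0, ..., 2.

We work with the vertex ordering v_0 < v_1 < v_2 < v_3 < v_4 < v_5 < v_6 < v_7 < v_8. The simplices of K, each written with vertices in increasing order, are:

  0-simplices (9): [v_0], [v_1], [v_2], [v_3], [v_4], [v_5], [v_6], [v_7], [v_8]
  1-simplices (27): (27 of them)
  2-simplices (18): (18 of them)

Hence C_0 ≅ Z^9, C_1 ≅ Z^27, C_2 ≅ Z^18.

The boundary map ∂_1: C_1 → C_0 maps an edge to its endpoints' difference, ∂[p,q] = q − p. For instance
  ∂[v_0,v_7] = [v_7] − [v_0].
This gives a 9×27 integer matrix of rank 8; reducing to Smith normal form yields diagonal entries (1,1,1,1,1,1,1,1).

Boundary ∂_2: C_2 → C_1 maps a triangle to the signed sum of its edges. For instance
  ∂[v_0,v_6,v_7] = [v_6,v_7] − [v_0,v_7] + [v_0,v_6],
  ∂[v_1,v_4,v_6] = [v_4,v_6] − [v_1,v_6] + [v_1,v_4].
As a 27×18 matrix over Z this has rank 18, with invariant factors (1,1,1,1,1,1,1,1,1,1,1,1,1,1,1,1,1,2).

Now H_k = ker ∂_k / im ∂_{k+1}, so:

  H_0: rank C_0 − rank ∂_1 = 9 − 8 = 1, and the invariant factors of ∂_1 are all 1, so H_0 = Z.
  H_1: rank ker ∂_1 − rank ∂_2 = (27 − 8) − 18 = 1, and ∂_2 has invariant factor 2 > 1, so H_1 = Z ⊕ Z/2Z.
  H_2: rank ker ∂_2 − rank ∂_3 = (18 − 18) − 0 = 0, and there is no ∂_3, so H_2 = 0.

H_0 ≅ Z,  H_1 ≅ Z ⊕ Z/2Z,  H_2 = 0.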